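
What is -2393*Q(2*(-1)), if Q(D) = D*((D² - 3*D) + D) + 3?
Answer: 31109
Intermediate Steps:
Q(D) = 3 + D*(D² - 2*D) (Q(D) = D*(D² - 2*D) + 3 = 3 + D*(D² - 2*D))
-2393*Q(2*(-1)) = -2393*(3 + (2*(-1))³ - 2*(2*(-1))²) = -2393*(3 + (-2)³ - 2*(-2)²) = -2393*(3 - 8 - 2*4) = -2393*(3 - 8 - 8) = -2393*(-13) = 31109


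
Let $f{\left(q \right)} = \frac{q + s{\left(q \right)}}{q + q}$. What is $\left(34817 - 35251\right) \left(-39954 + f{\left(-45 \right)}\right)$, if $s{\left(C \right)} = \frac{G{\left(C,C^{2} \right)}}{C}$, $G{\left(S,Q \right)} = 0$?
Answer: $17339819$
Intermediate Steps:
$s{\left(C \right)} = 0$ ($s{\left(C \right)} = \frac{0}{C} = 0$)
$f{\left(q \right)} = \frac{1}{2}$ ($f{\left(q \right)} = \frac{q + 0}{q + q} = \frac{q}{2 q} = q \frac{1}{2 q} = \frac{1}{2}$)
$\left(34817 - 35251\right) \left(-39954 + f{\left(-45 \right)}\right) = \left(34817 - 35251\right) \left(-39954 + \frac{1}{2}\right) = \left(-434\right) \left(- \frac{79907}{2}\right) = 17339819$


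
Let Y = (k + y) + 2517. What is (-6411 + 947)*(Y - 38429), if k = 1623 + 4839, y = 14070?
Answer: 84036320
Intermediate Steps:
k = 6462
Y = 23049 (Y = (6462 + 14070) + 2517 = 20532 + 2517 = 23049)
(-6411 + 947)*(Y - 38429) = (-6411 + 947)*(23049 - 38429) = -5464*(-15380) = 84036320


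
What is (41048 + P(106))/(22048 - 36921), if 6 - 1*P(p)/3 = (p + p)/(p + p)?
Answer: -41063/14873 ≈ -2.7609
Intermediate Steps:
P(p) = 15 (P(p) = 18 - 3*(p + p)/(p + p) = 18 - 3*2*p/(2*p) = 18 - 3*2*p*1/(2*p) = 18 - 3*1 = 18 - 3 = 15)
(41048 + P(106))/(22048 - 36921) = (41048 + 15)/(22048 - 36921) = 41063/(-14873) = 41063*(-1/14873) = -41063/14873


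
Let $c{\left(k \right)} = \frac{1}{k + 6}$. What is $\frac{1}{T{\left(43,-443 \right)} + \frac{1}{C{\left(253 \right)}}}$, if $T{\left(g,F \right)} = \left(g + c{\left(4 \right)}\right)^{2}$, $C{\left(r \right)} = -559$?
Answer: $\frac{55900}{103840299} \approx 0.00053833$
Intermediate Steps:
$c{\left(k \right)} = \frac{1}{6 + k}$
$T{\left(g,F \right)} = \left(\frac{1}{10} + g\right)^{2}$ ($T{\left(g,F \right)} = \left(g + \frac{1}{6 + 4}\right)^{2} = \left(g + \frac{1}{10}\right)^{2} = \left(\frac{1}{10} + g\right)^{2}$)
$\frac{1}{T{\left(43,-443 \right)} + \frac{1}{C{\left(253 \right)}}} = \frac{1}{\frac{\left(1 + 10 \cdot 43\right)^{2}}{100} + \frac{1}{-559}} = \frac{1}{\frac{\left(1 + 430\right)^{2}}{100} - \frac{1}{559}} = \frac{1}{\frac{431^{2}}{100} - \frac{1}{559}} = \frac{1}{\frac{1}{100} \cdot 185761 - \frac{1}{559}} = \frac{1}{\frac{185761}{100} - \frac{1}{559}} = \frac{1}{\frac{103840299}{55900}} = \frac{55900}{103840299}$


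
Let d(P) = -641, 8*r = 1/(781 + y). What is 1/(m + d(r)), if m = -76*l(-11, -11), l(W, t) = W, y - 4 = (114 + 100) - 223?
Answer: 1/195 ≈ 0.0051282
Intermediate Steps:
y = -5 (y = 4 + ((114 + 100) - 223) = 4 + (214 - 223) = 4 - 9 = -5)
m = 836 (m = -76*(-11) = 836)
r = 1/6208 (r = 1/(8*(781 - 5)) = (1/8)/776 = (1/8)*(1/776) = 1/6208 ≈ 0.00016108)
1/(m + d(r)) = 1/(836 - 641) = 1/195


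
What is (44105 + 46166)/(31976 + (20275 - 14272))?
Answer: 90271/37979 ≈ 2.3769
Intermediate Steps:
(44105 + 46166)/(31976 + (20275 - 14272)) = 90271/(31976 + 6003) = 90271/37979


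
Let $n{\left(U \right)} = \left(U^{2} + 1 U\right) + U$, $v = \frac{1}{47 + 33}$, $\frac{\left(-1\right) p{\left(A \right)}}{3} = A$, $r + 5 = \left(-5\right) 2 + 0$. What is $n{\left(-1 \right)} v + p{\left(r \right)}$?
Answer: $\frac{3599}{80} \approx 44.987$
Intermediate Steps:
$r = -15$ ($r = -5 + \left(\left(-5\right) 2 + 0\right) = -5 + \left(-10 + 0\right) = -5 - 10 = -15$)
$p{\left(A \right)} = - 3 A$
$v = \frac{1}{80} \approx 0.0125$
$n{\left(U \right)} = U^{2} + 2 U$ ($n{\left(U \right)} = \left(U^{2} + U\right) + U = \left(U + U^{2}\right) + U = U^{2} + 2 U$)
$n{\left(-1 \right)} v + p{\left(r \right)} = - (2 - 1) \frac{1}{80} - -45 = \left(-1\right) 1 \cdot \frac{1}{80} + 45 = \left(-1\right) \frac{1}{80} + 45 = - \frac{1}{80} + 45 = \frac{3599}{80}$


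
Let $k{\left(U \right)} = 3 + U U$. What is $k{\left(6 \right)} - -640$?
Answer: $679$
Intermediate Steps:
$k{\left(U \right)} = 3 + U^{2}$
$k{\left(6 \right)} - -640 = \left(3 + 6^{2}\right) - -640 = \left(3 + 36\right) + 640 = 39 + 640 = 679$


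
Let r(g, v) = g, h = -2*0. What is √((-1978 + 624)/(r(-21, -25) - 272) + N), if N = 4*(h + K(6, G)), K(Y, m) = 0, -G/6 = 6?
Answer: √396722/293 ≈ 2.1497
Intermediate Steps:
h = 0
G = -36 (G = -6*6 = -36)
N = 0 (N = 4*(0 + 0) = 4*0 = 0)
√((-1978 + 624)/(r(-21, -25) - 272) + N) = √((-1978 + 624)/(-21 - 272) + 0) = √(-1354/(-293) + 0) = √(-1354*(-1/293) + 0) = √(1354/293 + 0) = √(1354/293) = √396722/293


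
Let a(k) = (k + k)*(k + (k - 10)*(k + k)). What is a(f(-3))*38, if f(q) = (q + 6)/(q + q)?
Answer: -380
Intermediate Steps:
f(q) = (6 + q)/(2*q) (f(q) = (6 + q)/((2*q)) = (6 + q)*(1/(2*q)) = (6 + q)/(2*q))
a(k) = 2*k*(k + 2*k*(-10 + k)) (a(k) = (2*k)*(k + (-10 + k)*(2*k)) = (2*k)*(k + 2*k*(-10 + k)) = 2*k*(k + 2*k*(-10 + k)))
a(f(-3))*38 = (((½)*(6 - 3)/(-3))²*(-38 + 4*((½)*(6 - 3)/(-3))))*38 = (((½)*(-⅓)*3)²*(-38 + 4*((½)*(-⅓)*3)))*38 = ((-½)²*(-38 + 4*(-½)))*38 = ((-38 - 2)/4)*38 = ((¼)*(-40))*38 = -10*38 = -380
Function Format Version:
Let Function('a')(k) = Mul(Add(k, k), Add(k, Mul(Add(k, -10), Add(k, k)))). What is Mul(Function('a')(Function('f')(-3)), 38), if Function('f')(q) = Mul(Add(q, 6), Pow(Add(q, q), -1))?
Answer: -380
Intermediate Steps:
Function('f')(q) = Mul(Rational(1, 2), Pow(q, -1), Add(6, q)) (Function('f')(q) = Mul(Add(6, q), Pow(Mul(2, q), -1)) = Mul(Add(6, q), Mul(Rational(1, 2), Pow(q, -1))) = Mul(Rational(1, 2), Pow(q, -1), Add(6, q)))
Function('a')(k) = Mul(2, k, Add(k, Mul(2, k, Add(-10, k)))) (Function('a')(k) = Mul(Mul(2, k), Add(k, Mul(Add(-10, k), Mul(2, k)))) = Mul(Mul(2, k), Add(k, Mul(2, k, Add(-10, k)))) = Mul(2, k, Add(k, Mul(2, k, Add(-10, k)))))
Mul(Function('a')(Function('f')(-3)), 38) = Mul(Mul(Pow(Mul(Rational(1, 2), Pow(-3, -1), Add(6, -3)), 2), Add(-38, Mul(4, Mul(Rational(1, 2), Pow(-3, -1), Add(6, -3))))), 38) = Mul(Mul(Pow(Mul(Rational(1, 2), Rational(-1, 3), 3), 2), Add(-38, Mul(4, Mul(Rational(1, 2), Rational(-1, 3), 3)))), 38) = Mul(Mul(Pow(Rational(-1, 2), 2), Add(-38, Mul(4, Rational(-1, 2)))), 38) = Mul(Mul(Rational(1, 4), Add(-38, -2)), 38) = Mul(Mul(Rational(1, 4), -40), 38) = Mul(-10, 38) = -380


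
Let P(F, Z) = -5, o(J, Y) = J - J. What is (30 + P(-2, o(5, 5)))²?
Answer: 625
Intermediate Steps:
o(J, Y) = 0
(30 + P(-2, o(5, 5)))² = (30 - 5)² = 25² = 625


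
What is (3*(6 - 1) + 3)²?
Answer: 324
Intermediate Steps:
(3*(6 - 1) + 3)² = (3*5 + 3)² = (15 + 3)² = 18² = 324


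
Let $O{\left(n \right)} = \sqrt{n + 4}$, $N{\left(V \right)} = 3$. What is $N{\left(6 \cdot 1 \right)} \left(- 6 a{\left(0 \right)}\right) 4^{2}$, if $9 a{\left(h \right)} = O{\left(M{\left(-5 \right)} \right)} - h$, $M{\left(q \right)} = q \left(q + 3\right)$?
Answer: $- 32 \sqrt{14} \approx -119.73$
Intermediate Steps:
$M{\left(q \right)} = q \left(3 + q\right)$
$O{\left(n \right)} = \sqrt{4 + n}$
$a{\left(h \right)} = - \frac{h}{9} + \frac{\sqrt{14}}{9}$ ($a{\left(h \right)} = \frac{\sqrt{4 - 5 \left(3 - 5\right)} - h}{9} = \frac{\sqrt{4 - -10} - h}{9} = \frac{\sqrt{4 + 10} - h}{9} = \frac{\sqrt{14} - h}{9} = - \frac{h}{9} + \frac{\sqrt{14}}{9}$)
$N{\left(6 \cdot 1 \right)} \left(- 6 a{\left(0 \right)}\right) 4^{2} = 3 \left(- 6 \left(\left(- \frac{1}{9}\right) 0 + \frac{\sqrt{14}}{9}\right)\right) 4^{2} = 3 \left(- 6 \left(0 + \frac{\sqrt{14}}{9}\right)\right) 16 = 3 \left(- 6 \frac{\sqrt{14}}{9}\right) 16 = 3 \left(- \frac{2 \sqrt{14}}{3}\right) 16 = - 2 \sqrt{14} \cdot 16 = - 32 \sqrt{14}$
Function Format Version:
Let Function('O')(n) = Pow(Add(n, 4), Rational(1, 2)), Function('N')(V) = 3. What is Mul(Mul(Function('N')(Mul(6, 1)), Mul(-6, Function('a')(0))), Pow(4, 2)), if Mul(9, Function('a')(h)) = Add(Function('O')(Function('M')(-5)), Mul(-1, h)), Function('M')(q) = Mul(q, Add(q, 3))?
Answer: Mul(-32, Pow(14, Rational(1, 2))) ≈ -119.73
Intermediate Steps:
Function('M')(q) = Mul(q, Add(3, q))
Function('O')(n) = Pow(Add(4, n), Rational(1, 2))
Function('a')(h) = Add(Mul(Rational(-1, 9), h), Mul(Rational(1, 9), Pow(14, Rational(1, 2)))) (Function('a')(h) = Mul(Rational(1, 9), Add(Pow(Add(4, Mul(-5, Add(3, -5))), Rational(1, 2)), Mul(-1, h))) = Mul(Rational(1, 9), Add(Pow(Add(4, Mul(-5, -2)), Rational(1, 2)), Mul(-1, h))) = Mul(Rational(1, 9), Add(Pow(Add(4, 10), Rational(1, 2)), Mul(-1, h))) = Mul(Rational(1, 9), Add(Pow(14, Rational(1, 2)), Mul(-1, h))) = Add(Mul(Rational(-1, 9), h), Mul(Rational(1, 9), Pow(14, Rational(1, 2)))))
Mul(Mul(Function('N')(Mul(6, 1)), Mul(-6, Function('a')(0))), Pow(4, 2)) = Mul(Mul(3, Mul(-6, Add(Mul(Rational(-1, 9), 0), Mul(Rational(1, 9), Pow(14, Rational(1, 2)))))), Pow(4, 2)) = Mul(Mul(3, Mul(-6, Add(0, Mul(Rational(1, 9), Pow(14, Rational(1, 2)))))), 16) = Mul(Mul(3, Mul(-6, Mul(Rational(1, 9), Pow(14, Rational(1, 2))))), 16) = Mul(Mul(3, Mul(Rational(-2, 3), Pow(14, Rational(1, 2)))), 16) = Mul(Mul(-2, Pow(14, Rational(1, 2))), 16) = Mul(-32, Pow(14, Rational(1, 2)))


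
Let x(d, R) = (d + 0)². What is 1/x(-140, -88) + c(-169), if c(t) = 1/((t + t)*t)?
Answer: 38361/559795600 ≈ 6.8527e-5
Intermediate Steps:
x(d, R) = d²
c(t) = 1/(2*t²) (c(t) = 1/(((2*t))*t) = (1/(2*t))/t = 1/(2*t²))
1/x(-140, -88) + c(-169) = 1/((-140)²) + (½)/(-169)² = 1/19600 + (½)*(1/28561) = 1/19600 + 1/57122 = 38361/559795600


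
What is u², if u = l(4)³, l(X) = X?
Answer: 4096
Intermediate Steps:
u = 64 (u = 4³ = 64)
u² = 64² = 4096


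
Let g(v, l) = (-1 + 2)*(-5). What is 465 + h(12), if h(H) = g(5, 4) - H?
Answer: 448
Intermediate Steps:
g(v, l) = -5 (g(v, l) = 1*(-5) = -5)
h(H) = -5 - H
465 + h(12) = 465 + (-5 - 1*12) = 465 + (-5 - 12) = 465 - 17 = 448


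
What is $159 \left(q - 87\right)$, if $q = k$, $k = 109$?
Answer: $3498$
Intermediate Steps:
$q = 109$
$159 \left(q - 87\right) = 159 \left(109 - 87\right) = 159 \cdot 22 = 3498$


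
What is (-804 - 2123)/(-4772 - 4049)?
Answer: 2927/8821 ≈ 0.33182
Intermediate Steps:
(-804 - 2123)/(-4772 - 4049) = -2927/(-8821) = -2927*(-1/8821) = 2927/8821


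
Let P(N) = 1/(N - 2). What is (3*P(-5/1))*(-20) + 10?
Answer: 130/7 ≈ 18.571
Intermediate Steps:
P(N) = 1/(-2 + N)
(3*P(-5/1))*(-20) + 10 = (3/(-2 - 5/1))*(-20) + 10 = (3/(-2 - 5*1))*(-20) + 10 = (3/(-2 - 5))*(-20) + 10 = (3/(-7))*(-20) + 10 = (3*(-⅐))*(-20) + 10 = -3/7*(-20) + 10 = 60/7 + 10 = 130/7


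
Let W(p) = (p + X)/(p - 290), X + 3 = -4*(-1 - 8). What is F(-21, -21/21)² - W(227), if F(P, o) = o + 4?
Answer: 827/63 ≈ 13.127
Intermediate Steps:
X = 33 (X = -3 - 4*(-1 - 8) = -3 - 4*(-9) = -3 + 36 = 33)
F(P, o) = 4 + o
W(p) = (33 + p)/(-290 + p) (W(p) = (p + 33)/(p - 290) = (33 + p)/(-290 + p))
F(-21, -21/21)² - W(227) = (4 - 21/21)² - (33 + 227)/(-290 + 227) = (4 - 21*1/21)² - 260/(-63) = (4 - 1)² - (-1)*260/63 = 3² - 1*(-260/63) = 9 + 260/63 = 827/63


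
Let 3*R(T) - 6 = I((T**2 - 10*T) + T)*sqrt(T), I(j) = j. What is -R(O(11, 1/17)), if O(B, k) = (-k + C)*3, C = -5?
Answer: -2 - 35346*I*sqrt(4386)/4913 ≈ -2.0 - 476.46*I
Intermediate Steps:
O(B, k) = -15 - 3*k (O(B, k) = (-k - 5)*3 = (-5 - k)*3 = -15 - 3*k)
R(T) = 2 + sqrt(T)*(T**2 - 9*T)/3 (R(T) = 2 + (((T**2 - 10*T) + T)*sqrt(T))/3 = 2 + ((T**2 - 9*T)*sqrt(T))/3 = 2 + (sqrt(T)*(T**2 - 9*T))/3 = 2 + sqrt(T)*(T**2 - 9*T)/3)
-R(O(11, 1/17)) = -(2 + (-15 - 3/17)**(3/2)*(-9 + (-15 - 3/17))/3) = -(2 + (-258/17)**(3/2)*(-9 - 258/17)/3) = -(2 + (1/3)*(-258*I*sqrt(4386)/289)*(-411/17)) = -(2 + 35346*I*sqrt(4386)/4913) = -2 - 35346*I*sqrt(4386)/4913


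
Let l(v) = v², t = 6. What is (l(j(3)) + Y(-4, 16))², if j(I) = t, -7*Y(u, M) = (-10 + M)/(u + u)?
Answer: 1022121/784 ≈ 1303.7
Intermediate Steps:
Y(u, M) = -(-10 + M)/(14*u) (Y(u, M) = -(-10 + M)/(7*(u + u)) = -(-10 + M)/(7*(2*u)) = -(-10 + M)*1/(2*u)/7 = -(-10 + M)/(14*u))
j(I) = 6
(l(j(3)) + Y(-4, 16))² = (6² + (1/14)*(10 - 1*16)/(-4))² = (36 + (1/14)*(-¼)*(10 - 16))² = (36 + (1/14)*(-¼)*(-6))² = (36 + 3/28)² = (1011/28)² = 1022121/784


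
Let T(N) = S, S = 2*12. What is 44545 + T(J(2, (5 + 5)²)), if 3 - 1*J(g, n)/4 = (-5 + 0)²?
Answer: 44569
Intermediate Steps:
J(g, n) = -88 (J(g, n) = 12 - 4*(-5 + 0)² = 12 - 4*(-5)² = 12 - 4*25 = 12 - 100 = -88)
S = 24
T(N) = 24
44545 + T(J(2, (5 + 5)²)) = 44545 + 24 = 44569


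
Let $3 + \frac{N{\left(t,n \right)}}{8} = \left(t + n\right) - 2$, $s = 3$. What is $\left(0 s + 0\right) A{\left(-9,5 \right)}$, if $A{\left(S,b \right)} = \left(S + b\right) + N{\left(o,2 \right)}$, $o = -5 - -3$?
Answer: $0$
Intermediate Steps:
$o = -2$ ($o = -5 + 3 = -2$)
$N{\left(t,n \right)} = -40 + 8 n + 8 t$ ($N{\left(t,n \right)} = -24 + 8 \left(\left(t + n\right) - 2\right) = -24 + 8 \left(\left(n + t\right) - 2\right) = -24 + 8 \left(-2 + n + t\right) = -24 + \left(-16 + 8 n + 8 t\right) = -40 + 8 n + 8 t$)
$A{\left(S,b \right)} = -40 + S + b$ ($A{\left(S,b \right)} = \left(S + b\right) + \left(-40 + 8 \cdot 2 + 8 \left(-2\right)\right) = \left(S + b\right) - 40 = -40 + S + b$)
$\left(0 s + 0\right) A{\left(-9,5 \right)} = \left(0 \cdot 3 + 0\right) \left(-40 - 9 + 5\right) = \left(0 + 0\right) \left(-44\right) = 0 \left(-44\right) = 0$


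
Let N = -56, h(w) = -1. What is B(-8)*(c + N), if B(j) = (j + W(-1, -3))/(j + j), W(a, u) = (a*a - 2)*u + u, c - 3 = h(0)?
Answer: -27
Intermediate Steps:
c = 2 (c = 3 - 1 = 2)
W(a, u) = u + u*(-2 + a²) (W(a, u) = (a² - 2)*u + u = (-2 + a²)*u + u = u*(-2 + a²) + u = u + u*(-2 + a²))
B(j) = ½ (B(j) = (j - 3*(-1 + (-1)²))/(j + j) = (j - 3*(-1 + 1))/((2*j)) = (j - 3*0)*(1/(2*j)) = (j + 0)*(1/(2*j)) = j*(1/(2*j)) = ½)
B(-8)*(c + N) = (2 - 56)/2 = (½)*(-54) = -27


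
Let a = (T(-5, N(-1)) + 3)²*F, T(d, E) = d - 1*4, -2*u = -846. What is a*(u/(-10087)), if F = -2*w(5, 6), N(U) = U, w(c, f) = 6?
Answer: 182736/10087 ≈ 18.116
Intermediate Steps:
u = 423 (u = -½*(-846) = 423)
T(d, E) = -4 + d (T(d, E) = d - 4 = -4 + d)
F = -12 (F = -2*6 = -12)
a = -432 (a = ((-4 - 5) + 3)²*(-12) = (-9 + 3)²*(-12) = (-6)²*(-12) = 36*(-12) = -432)
a*(u/(-10087)) = -182736/(-10087) = -182736*(-1)/10087 = -432*(-423/10087) = 182736/10087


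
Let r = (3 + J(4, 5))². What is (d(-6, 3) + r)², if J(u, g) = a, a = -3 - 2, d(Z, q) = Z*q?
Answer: 196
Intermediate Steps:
a = -5
J(u, g) = -5
r = 4 (r = (3 - 5)² = (-2)² = 4)
(d(-6, 3) + r)² = (-6*3 + 4)² = (-18 + 4)² = (-14)² = 196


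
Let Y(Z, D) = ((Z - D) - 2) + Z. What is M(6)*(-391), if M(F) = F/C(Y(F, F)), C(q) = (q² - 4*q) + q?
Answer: -1173/2 ≈ -586.50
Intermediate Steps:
Y(Z, D) = -2 - D + 2*Z (Y(Z, D) = (-2 + Z - D) + Z = -2 - D + 2*Z)
C(q) = q² - 3*q
M(F) = F/((-5 + F)*(-2 + F)) (M(F) = F/(((-2 - F + 2*F)*(-3 + (-2 - F + 2*F)))) = F/(((-2 + F)*(-3 + (-2 + F)))) = F/(((-2 + F)*(-5 + F))) = F/(((-5 + F)*(-2 + F))) = F*(1/((-5 + F)*(-2 + F))) = F/((-5 + F)*(-2 + F)))
M(6)*(-391) = (6/((-5 + 6)*(-2 + 6)))*(-391) = (6/(1*4))*(-391) = (6*1*(¼))*(-391) = (3/2)*(-391) = -1173/2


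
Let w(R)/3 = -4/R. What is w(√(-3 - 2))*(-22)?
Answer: -264*I*√5/5 ≈ -118.06*I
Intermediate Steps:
w(R) = -12/R (w(R) = 3*(-4/R) = -12/R)
w(√(-3 - 2))*(-22) = -12/√(-3 - 2)*(-22) = -12*(-I*√5/5)*(-22) = -(-12)*I*√5/5*(-22) = (12*I*√5/5)*(-22) = -264*I*√5/5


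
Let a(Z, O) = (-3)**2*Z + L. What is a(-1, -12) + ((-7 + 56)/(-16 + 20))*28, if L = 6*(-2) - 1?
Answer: 321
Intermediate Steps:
L = -13 (L = -12 - 1 = -13)
a(Z, O) = -13 + 9*Z (a(Z, O) = (-3)**2*Z - 13 = 9*Z - 13 = -13 + 9*Z)
a(-1, -12) + ((-7 + 56)/(-16 + 20))*28 = (-13 + 9*(-1)) + ((-7 + 56)/(-16 + 20))*28 = (-13 - 9) + (49/4)*28 = -22 + (49*(1/4))*28 = -22 + (49/4)*28 = -22 + 343 = 321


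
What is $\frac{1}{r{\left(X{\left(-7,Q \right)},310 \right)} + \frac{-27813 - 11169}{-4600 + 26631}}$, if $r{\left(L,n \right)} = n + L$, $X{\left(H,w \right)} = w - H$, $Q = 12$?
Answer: $\frac{22031}{7209217} \approx 0.0030559$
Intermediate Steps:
$r{\left(L,n \right)} = L + n$
$\frac{1}{r{\left(X{\left(-7,Q \right)},310 \right)} + \frac{-27813 - 11169}{-4600 + 26631}} = \frac{1}{\left(\left(12 - -7\right) + 310\right) + \frac{-27813 - 11169}{-4600 + 26631}} = \frac{1}{\left(\left(12 + 7\right) + 310\right) - \frac{38982}{22031}} = \frac{1}{\left(19 + 310\right) - \frac{38982}{22031}} = \frac{1}{329 - \frac{38982}{22031}} = \frac{1}{\frac{7209217}{22031}} = \frac{22031}{7209217}$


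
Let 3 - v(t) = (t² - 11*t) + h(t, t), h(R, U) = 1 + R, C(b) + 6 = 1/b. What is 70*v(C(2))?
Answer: -11655/2 ≈ -5827.5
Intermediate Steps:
C(b) = -6 + 1/b
v(t) = 2 - t² + 10*t (v(t) = 3 - ((t² - 11*t) + (1 + t)) = 3 - (1 + t² - 10*t) = 3 + (-1 - t² + 10*t) = 2 - t² + 10*t)
70*v(C(2)) = 70*(2 - (-6 + 1/2)² + 10*(-6 + 1/2)) = 70*(2 - (-6 + ½)² + 10*(-6 + ½)) = 70*(2 - (-11/2)² + 10*(-11/2)) = 70*(2 - 1*121/4 - 55) = 70*(2 - 121/4 - 55) = 70*(-333/4) = -11655/2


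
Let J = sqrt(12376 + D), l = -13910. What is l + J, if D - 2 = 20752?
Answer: -13910 + sqrt(33130) ≈ -13728.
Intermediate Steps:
D = 20754 (D = 2 + 20752 = 20754)
J = sqrt(33130) (J = sqrt(12376 + 20754) = sqrt(33130) ≈ 182.02)
l + J = -13910 + sqrt(33130)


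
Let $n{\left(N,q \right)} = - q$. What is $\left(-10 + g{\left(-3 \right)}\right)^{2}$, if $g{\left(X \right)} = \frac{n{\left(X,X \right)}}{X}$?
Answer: $121$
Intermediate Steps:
$g{\left(X \right)} = -1$ ($g{\left(X \right)} = \frac{\left(-1\right) X}{X} = -1$)
$\left(-10 + g{\left(-3 \right)}\right)^{2} = \left(-10 - 1\right)^{2} = \left(-11\right)^{2} = 121$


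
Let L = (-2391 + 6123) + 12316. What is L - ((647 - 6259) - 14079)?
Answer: 35739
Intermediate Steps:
L = 16048 (L = 3732 + 12316 = 16048)
L - ((647 - 6259) - 14079) = 16048 - ((647 - 6259) - 14079) = 16048 - (-5612 - 14079) = 16048 - 1*(-19691) = 16048 + 19691 = 35739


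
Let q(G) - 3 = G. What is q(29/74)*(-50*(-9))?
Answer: 56475/37 ≈ 1526.4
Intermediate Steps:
q(G) = 3 + G
q(29/74)*(-50*(-9)) = (3 + 29/74)*(-50*(-9)) = (3 + 29*(1/74))*450 = (3 + 29/74)*450 = (251/74)*450 = 56475/37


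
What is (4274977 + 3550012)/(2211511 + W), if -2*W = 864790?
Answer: 7824989/1779116 ≈ 4.3982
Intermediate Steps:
W = -432395 (W = -1/2*864790 = -432395)
(4274977 + 3550012)/(2211511 + W) = (4274977 + 3550012)/(2211511 - 432395) = 7824989/1779116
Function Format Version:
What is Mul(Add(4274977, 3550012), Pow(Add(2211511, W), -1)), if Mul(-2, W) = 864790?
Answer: Rational(7824989, 1779116) ≈ 4.3982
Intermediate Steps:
W = -432395 (W = Mul(Rational(-1, 2), 864790) = -432395)
Mul(Add(4274977, 3550012), Pow(Add(2211511, W), -1)) = Mul(Add(4274977, 3550012), Pow(Add(2211511, -432395), -1)) = Mul(7824989, Pow(1779116, -1)) = Mul(7824989, Rational(1, 1779116)) = Rational(7824989, 1779116)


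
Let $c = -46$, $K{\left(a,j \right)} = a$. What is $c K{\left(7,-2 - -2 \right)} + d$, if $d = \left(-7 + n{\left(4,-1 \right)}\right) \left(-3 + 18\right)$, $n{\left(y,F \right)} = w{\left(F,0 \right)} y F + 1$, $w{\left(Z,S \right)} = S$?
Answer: $-412$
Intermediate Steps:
$n{\left(y,F \right)} = 1$ ($n{\left(y,F \right)} = 0 y F + 1 = 0 F + 1 = 0 + 1 = 1$)
$d = -90$ ($d = \left(-7 + 1\right) \left(-3 + 18\right) = \left(-6\right) 15 = -90$)
$c K{\left(7,-2 - -2 \right)} + d = \left(-46\right) 7 - 90 = -322 - 90 = -412$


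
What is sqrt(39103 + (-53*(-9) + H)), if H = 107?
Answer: sqrt(39687) ≈ 199.22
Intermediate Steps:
sqrt(39103 + (-53*(-9) + H)) = sqrt(39103 + (-53*(-9) + 107)) = sqrt(39103 + (477 + 107)) = sqrt(39103 + 584) = sqrt(39687)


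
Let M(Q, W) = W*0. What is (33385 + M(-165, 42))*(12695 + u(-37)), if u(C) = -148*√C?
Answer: 423822575 - 4940980*I*√37 ≈ 4.2382e+8 - 3.0055e+7*I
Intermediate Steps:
M(Q, W) = 0
(33385 + M(-165, 42))*(12695 + u(-37)) = (33385 + 0)*(12695 - 148*I*√37) = 33385*(12695 - 148*I*√37) = 423822575 - 4940980*I*√37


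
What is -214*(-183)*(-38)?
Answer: -1488156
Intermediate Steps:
-214*(-183)*(-38) = 39162*(-38) = -1488156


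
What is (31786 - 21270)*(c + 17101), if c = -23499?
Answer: -67281368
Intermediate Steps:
(31786 - 21270)*(c + 17101) = (31786 - 21270)*(-23499 + 17101) = 10516*(-6398) = -67281368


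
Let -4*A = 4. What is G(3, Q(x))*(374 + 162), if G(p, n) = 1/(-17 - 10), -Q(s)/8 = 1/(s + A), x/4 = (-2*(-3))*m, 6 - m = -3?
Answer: -536/27 ≈ -19.852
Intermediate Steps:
m = 9 (m = 6 - 1*(-3) = 6 + 3 = 9)
A = -1 (A = -¼*4 = -1)
x = 216 (x = 4*(-2*(-3)*9) = 4*(6*9) = 4*54 = 216)
Q(s) = -8/(-1 + s) (Q(s) = -8/(s - 1) = -8/(-1 + s))
G(p, n) = -1/27 (G(p, n) = 1/(-27) = -1/27)
G(3, Q(x))*(374 + 162) = -(374 + 162)/27 = -1/27*536 = -536/27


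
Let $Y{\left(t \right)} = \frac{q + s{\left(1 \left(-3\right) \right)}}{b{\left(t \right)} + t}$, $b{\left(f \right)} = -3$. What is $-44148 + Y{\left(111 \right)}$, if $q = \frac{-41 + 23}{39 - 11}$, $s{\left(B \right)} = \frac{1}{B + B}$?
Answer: $- \frac{100127681}{2268} \approx -44148.0$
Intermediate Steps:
$s{\left(B \right)} = \frac{1}{2 B}$
$q = - \frac{9}{14}$ ($q = - \frac{18}{28} = \left(-18\right) \frac{1}{28} = - \frac{9}{14} \approx -0.64286$)
$Y{\left(t \right)} = - \frac{17}{21 \left(-3 + t\right)}$ ($Y{\left(t \right)} = \frac{- \frac{9}{14} + \frac{1}{2 \cdot 1 \left(-3\right)}}{-3 + t} = \frac{- \frac{9}{14} + \frac{1}{2 \left(-3\right)}}{-3 + t} = \frac{- \frac{9}{14} + \frac{1}{2} \left(- \frac{1}{3}\right)}{-3 + t} = \frac{- \frac{9}{14} - \frac{1}{6}}{-3 + t} = - \frac{17}{21 \left(-3 + t\right)}$)
$-44148 + Y{\left(111 \right)} = -44148 - \frac{17}{-63 + 21 \cdot 111} = -44148 - \frac{17}{-63 + 2331} = -44148 - \frac{17}{2268} = - \frac{100127681}{2268}$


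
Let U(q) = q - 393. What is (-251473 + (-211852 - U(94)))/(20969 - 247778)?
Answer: 154342/75603 ≈ 2.0415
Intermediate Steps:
U(q) = -393 + q
(-251473 + (-211852 - U(94)))/(20969 - 247778) = (-251473 + (-211852 - (-393 + 94)))/(20969 - 247778) = (-251473 + (-211852 - 1*(-299)))/(-226809) = (-251473 + (-211852 + 299))*(-1/226809) = (-251473 - 211553)*(-1/226809) = -463026*(-1/226809) = 154342/75603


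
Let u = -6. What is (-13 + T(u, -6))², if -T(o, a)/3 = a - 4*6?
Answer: 5929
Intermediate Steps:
T(o, a) = 72 - 3*a (T(o, a) = -3*(a - 4*6) = -3*(a - 24) = -3*(-24 + a) = 72 - 3*a)
(-13 + T(u, -6))² = (-13 + (72 - 3*(-6)))² = (-13 + (72 + 18))² = (-13 + 90)² = 77² = 5929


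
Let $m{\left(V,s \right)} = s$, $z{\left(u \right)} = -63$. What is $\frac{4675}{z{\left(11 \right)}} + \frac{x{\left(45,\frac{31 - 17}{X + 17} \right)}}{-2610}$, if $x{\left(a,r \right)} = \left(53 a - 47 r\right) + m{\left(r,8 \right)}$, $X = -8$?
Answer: $- \frac{12347903}{164430} \approx -75.095$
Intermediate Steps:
$x{\left(a,r \right)} = 8 - 47 r + 53 a$ ($x{\left(a,r \right)} = \left(53 a - 47 r\right) + 8 = \left(- 47 r + 53 a\right) + 8 = 8 - 47 r + 53 a$)
$\frac{4675}{z{\left(11 \right)}} + \frac{x{\left(45,\frac{31 - 17}{X + 17} \right)}}{-2610} = \frac{4675}{-63} + \frac{8 - 47 \frac{31 - 17}{-8 + 17} + 53 \cdot 45}{-2610} = 4675 \left(- \frac{1}{63}\right) + \left(8 - 47 \cdot \frac{14}{9} + 2385\right) \left(- \frac{1}{2610}\right) = - \frac{4675}{63} + \left(8 - 47 \cdot 14 \cdot \frac{1}{9} + 2385\right) \left(- \frac{1}{2610}\right) = - \frac{4675}{63} + \left(8 - \frac{658}{9} + 2385\right) \left(- \frac{1}{2610}\right) = - \frac{4675}{63} + \frac{20879}{9} \left(- \frac{1}{2610}\right) = - \frac{4675}{63} - \frac{20879}{23490} = - \frac{12347903}{164430}$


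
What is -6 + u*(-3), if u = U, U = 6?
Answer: -24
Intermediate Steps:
u = 6
-6 + u*(-3) = -6 + 6*(-3) = -6 - 18 = -24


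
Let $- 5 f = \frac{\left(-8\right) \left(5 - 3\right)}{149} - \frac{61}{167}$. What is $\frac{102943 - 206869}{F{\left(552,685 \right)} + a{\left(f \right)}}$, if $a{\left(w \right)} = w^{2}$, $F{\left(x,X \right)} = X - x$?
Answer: $- \frac{804340069287675}{1029428793523} \approx -781.35$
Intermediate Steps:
$f = \frac{11761}{124415}$ ($f = - \frac{\frac{\left(-8\right) \left(5 - 3\right)}{149} - \frac{61}{167}}{5} = - \frac{\left(-8\right) 2 \cdot \frac{1}{149} - \frac{61}{167}}{5} = - \frac{\left(-16\right) \frac{1}{149} - \frac{61}{167}}{5} = - \frac{- \frac{16}{149} - \frac{61}{167}}{5} = \left(- \frac{1}{5}\right) \left(- \frac{11761}{24883}\right) = \frac{11761}{124415} \approx 0.09453$)
$\frac{102943 - 206869}{F{\left(552,685 \right)} + a{\left(f \right)}} = \frac{102943 - 206869}{\left(685 - 552\right) + \left(\frac{11761}{124415}\right)^{2}} = - \frac{103926}{\left(685 - 552\right) + \frac{138321121}{15479092225}} = - \frac{103926}{133 + \frac{138321121}{15479092225}} = - \frac{103926}{\frac{2058857587046}{15479092225}} = \left(-103926\right) \frac{15479092225}{2058857587046} = - \frac{804340069287675}{1029428793523}$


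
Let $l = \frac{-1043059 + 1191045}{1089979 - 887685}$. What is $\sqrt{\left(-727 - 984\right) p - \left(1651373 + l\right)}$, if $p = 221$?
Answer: $\frac{7 i \sqrt{423740525214243}}{101147} \approx 1424.6 i$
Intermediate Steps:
$l = \frac{73993}{101147}$ ($l = \frac{147986}{202294} = 147986 \cdot \frac{1}{202294} = \frac{73993}{101147} \approx 0.73154$)
$\sqrt{\left(-727 - 984\right) p - \left(1651373 + l\right)} = \sqrt{\left(-727 - 984\right) 221 - \frac{167031498824}{101147}} = \sqrt{\left(-1711\right) 221 - \frac{167031498824}{101147}} = \sqrt{-378131 - \frac{167031498824}{101147}} = \sqrt{- \frac{205278315081}{101147}} = \frac{7 i \sqrt{423740525214243}}{101147}$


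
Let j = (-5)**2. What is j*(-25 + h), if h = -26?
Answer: -1275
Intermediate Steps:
j = 25
j*(-25 + h) = 25*(-25 - 26) = 25*(-51) = -1275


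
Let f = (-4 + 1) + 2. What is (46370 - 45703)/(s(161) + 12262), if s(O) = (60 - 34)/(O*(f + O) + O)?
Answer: 17289307/317843328 ≈ 0.054396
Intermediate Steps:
f = -1 (f = -3 + 2 = -1)
s(O) = 26/(O + O*(-1 + O)) (s(O) = (60 - 34)/(O*(-1 + O) + O) = 26/(O + O*(-1 + O)))
(46370 - 45703)/(s(161) + 12262) = (46370 - 45703)/(26/161² + 12262) = 667/(26*(1/25921) + 12262) = 667/(26/25921 + 12262) = 667/(317843328/25921) = 667*(25921/317843328) = 17289307/317843328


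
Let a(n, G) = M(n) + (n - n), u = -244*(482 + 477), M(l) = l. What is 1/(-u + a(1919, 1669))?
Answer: 1/235915 ≈ 4.2388e-6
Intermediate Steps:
u = -233996 (u = -244*959 = -233996)
a(n, G) = n (a(n, G) = n + (n - n) = n + 0 = n)
1/(-u + a(1919, 1669)) = 1/(-1*(-233996) + 1919) = 1/(233996 + 1919) = 1/235915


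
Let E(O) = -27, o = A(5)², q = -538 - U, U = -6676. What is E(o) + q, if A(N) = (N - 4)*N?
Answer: 6111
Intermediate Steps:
A(N) = N*(-4 + N) (A(N) = (-4 + N)*N = N*(-4 + N))
q = 6138 (q = -538 - 1*(-6676) = -538 + 6676 = 6138)
o = 25 (o = (5*(-4 + 5))² = (5*1)² = 5² = 25)
E(o) + q = -27 + 6138 = 6111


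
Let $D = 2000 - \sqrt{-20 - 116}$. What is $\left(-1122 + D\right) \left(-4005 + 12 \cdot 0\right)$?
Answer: $-3516390 + 8010 i \sqrt{34} \approx -3.5164 \cdot 10^{6} + 46706.0 i$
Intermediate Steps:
$D = 2000 - 2 i \sqrt{34}$ ($D = 2000 - \sqrt{-136} = 2000 - 2 i \sqrt{34} \approx 2000.0 - 11.662 i$)
$\left(-1122 + D\right) \left(-4005 + 12 \cdot 0\right) = \left(-1122 + \left(2000 - 2 i \sqrt{34}\right)\right) \left(-4005 + 12 \cdot 0\right) = \left(878 - 2 i \sqrt{34}\right) \left(-4005 + 0\right) = \left(878 - 2 i \sqrt{34}\right) \left(-4005\right) = -3516390 + 8010 i \sqrt{34}$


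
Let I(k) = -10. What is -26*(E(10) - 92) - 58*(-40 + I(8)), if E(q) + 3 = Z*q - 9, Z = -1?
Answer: 5864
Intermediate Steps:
E(q) = -12 - q (E(q) = -3 + (-q - 9) = -3 + (-9 - q) = -12 - q)
-26*(E(10) - 92) - 58*(-40 + I(8)) = -26*((-12 - 1*10) - 92) - 58*(-40 - 10) = -26*((-12 - 10) - 92) - 58*(-50) = -26*(-22 - 92) - 1*(-2900) = -26*(-114) + 2900 = 2964 + 2900 = 5864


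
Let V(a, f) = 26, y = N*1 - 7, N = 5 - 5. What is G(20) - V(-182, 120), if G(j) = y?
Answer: -33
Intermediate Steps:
N = 0
y = -7 (y = 0*1 - 7 = 0 - 7 = -7)
G(j) = -7
G(20) - V(-182, 120) = -7 - 1*26 = -7 - 26 = -33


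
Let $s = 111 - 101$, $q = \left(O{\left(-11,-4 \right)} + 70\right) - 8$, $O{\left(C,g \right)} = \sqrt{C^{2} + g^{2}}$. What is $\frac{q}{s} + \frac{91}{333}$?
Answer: $\frac{10778}{1665} + \frac{\sqrt{137}}{10} \approx 7.6437$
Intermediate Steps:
$q = 62 + \sqrt{137}$ ($q = \left(\sqrt{\left(-11\right)^{2} + \left(-4\right)^{2}} + 70\right) - 8 = \left(\sqrt{121 + 16} + 70\right) - 8 = \left(\sqrt{137} + 70\right) - 8 = \left(70 + \sqrt{137}\right) - 8 = 62 + \sqrt{137} \approx 73.705$)
$s = 10$
$\frac{q}{s} + \frac{91}{333} = \frac{62 + \sqrt{137}}{10} + \frac{91}{333} = \left(62 + \sqrt{137}\right) \frac{1}{10} + 91 \cdot \frac{1}{333} = \left(\frac{31}{5} + \frac{\sqrt{137}}{10}\right) + \frac{91}{333} = \frac{10778}{1665} + \frac{\sqrt{137}}{10}$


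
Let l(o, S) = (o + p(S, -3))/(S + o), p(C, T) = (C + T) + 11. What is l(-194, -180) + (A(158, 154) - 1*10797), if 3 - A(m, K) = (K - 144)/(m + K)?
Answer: -314854955/29172 ≈ -10793.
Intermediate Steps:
p(C, T) = 11 + C + T
A(m, K) = 3 - (-144 + K)/(K + m) (A(m, K) = 3 - (K - 144)/(m + K) = 3 - (-144 + K)/(K + m))
l(o, S) = (8 + S + o)/(S + o) (l(o, S) = (o + (11 + S - 3))/(S + o) = (o + (8 + S))/(S + o) = (8 + S + o)/(S + o))
l(-194, -180) + (A(158, 154) - 1*10797) = (8 - 180 - 194)/(-180 - 194) + ((144 + 2*154 + 3*158)/(154 + 158) - 1*10797) = -366/(-374) + ((144 + 308 + 474)/312 - 10797) = -1/374*(-366) + ((1/312)*926 - 10797) = 183/187 + (463/156 - 10797) = 183/187 - 1683869/156 = -314854955/29172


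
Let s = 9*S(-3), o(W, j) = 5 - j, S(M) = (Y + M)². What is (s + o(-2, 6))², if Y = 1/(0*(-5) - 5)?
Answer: 5193841/625 ≈ 8310.1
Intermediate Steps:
Y = -⅕ (Y = 1/(0 - 5) = 1/(-5) = -⅕ ≈ -0.20000)
S(M) = (-⅕ + M)²
s = 2304/25 (s = 9*((-1 + 5*(-3))²/25) = 9*((-1 - 15)²/25) = 9*((1/25)*(-16)²) = 9*((1/25)*256) = 9*(256/25) = 2304/25 ≈ 92.160)
(s + o(-2, 6))² = (2304/25 + (5 - 1*6))² = (2304/25 + (5 - 6))² = (2304/25 - 1)² = (2279/25)² = 5193841/625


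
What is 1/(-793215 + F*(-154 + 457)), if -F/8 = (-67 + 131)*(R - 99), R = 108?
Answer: -1/2189439 ≈ -4.5674e-7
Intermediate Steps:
F = -4608 (F = -8*(-67 + 131)*(108 - 99) = -512*9 = -8*576 = -4608)
1/(-793215 + F*(-154 + 457)) = 1/(-793215 - 4608*(-154 + 457)) = 1/(-793215 - 4608*303) = 1/(-793215 - 1396224) = 1/(-2189439) = -1/2189439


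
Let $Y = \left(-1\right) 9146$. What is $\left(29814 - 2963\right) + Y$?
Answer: $17705$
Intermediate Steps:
$Y = -9146$
$\left(29814 - 2963\right) + Y = \left(29814 - 2963\right) - 9146 = 26851 - 9146 = 17705$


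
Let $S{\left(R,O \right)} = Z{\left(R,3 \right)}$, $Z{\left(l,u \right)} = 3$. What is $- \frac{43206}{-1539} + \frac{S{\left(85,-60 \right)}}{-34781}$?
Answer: $\frac{26363917}{939087} \approx 28.074$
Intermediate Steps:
$S{\left(R,O \right)} = 3$
$- \frac{43206}{-1539} + \frac{S{\left(85,-60 \right)}}{-34781} = - \frac{43206}{-1539} + \frac{3}{-34781} = \left(-43206\right) \left(- \frac{1}{1539}\right) + 3 \left(- \frac{1}{34781}\right) = \frac{758}{27} - \frac{3}{34781} = \frac{26363917}{939087}$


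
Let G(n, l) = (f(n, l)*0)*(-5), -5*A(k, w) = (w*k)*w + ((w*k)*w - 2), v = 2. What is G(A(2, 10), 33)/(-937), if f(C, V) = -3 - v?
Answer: 0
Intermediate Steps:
f(C, V) = -5 (f(C, V) = -3 - 1*2 = -3 - 2 = -5)
A(k, w) = 2/5 - 2*k*w**2/5 (A(k, w) = -((w*k)*w + ((w*k)*w - 2))/5 = -((k*w)*w + ((k*w)*w - 2))/5 = -(k*w**2 + (k*w**2 - 2))/5 = -(k*w**2 + (-2 + k*w**2))/5 = -(-2 + 2*k*w**2)/5 = 2/5 - 2*k*w**2/5)
G(n, l) = 0 (G(n, l) = -5*0*(-5) = 0*(-5) = 0)
G(A(2, 10), 33)/(-937) = 0/(-937) = 0*(-1/937) = 0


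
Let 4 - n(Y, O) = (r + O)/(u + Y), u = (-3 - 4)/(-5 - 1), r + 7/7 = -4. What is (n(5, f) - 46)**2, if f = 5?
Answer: 1764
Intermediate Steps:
r = -5 (r = -1 - 4 = -5)
u = 7/6 (u = -7/(-6) = -7*(-1/6) = 7/6 ≈ 1.1667)
n(Y, O) = 4 - (-5 + O)/(7/6 + Y)
(n(5, f) - 46)**2 = (2*(29 - 3*5 + 12*5)/(7 + 6*5) - 46)**2 = (2*(29 - 15 + 60)/(7 + 30) - 46)**2 = (2*74/37 - 46)**2 = (2*(1/37)*74 - 46)**2 = (4 - 46)**2 = (-42)**2 = 1764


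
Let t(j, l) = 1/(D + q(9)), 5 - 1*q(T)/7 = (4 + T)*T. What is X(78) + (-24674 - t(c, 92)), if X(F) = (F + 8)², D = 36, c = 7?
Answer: -12923943/748 ≈ -17278.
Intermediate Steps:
q(T) = 35 - 7*T*(4 + T) (q(T) = 35 - 7*(4 + T)*T = 35 - 7*T*(4 + T))
t(j, l) = -1/748 (t(j, l) = 1/(36 + (35 - 28*9 - 7*9²)) = 1/(36 + (35 - 252 - 7*81)) = 1/(36 + (35 - 252 - 567)) = 1/(36 - 784) = 1/(-748) = -1/748)
X(F) = (8 + F)²
X(78) + (-24674 - t(c, 92)) = (8 + 78)² + (-24674 - 1*(-1/748)) = 86² + (-24674 + 1/748) = 7396 - 18456151/748 = -12923943/748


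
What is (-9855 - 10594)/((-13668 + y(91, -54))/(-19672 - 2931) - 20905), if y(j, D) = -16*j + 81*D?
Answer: 462208747/472496217 ≈ 0.97823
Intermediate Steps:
(-9855 - 10594)/((-13668 + y(91, -54))/(-19672 - 2931) - 20905) = (-9855 - 10594)/((-13668 + (-16*91 + 81*(-54)))/(-19672 - 2931) - 20905) = -20449/((-13668 + (-1456 - 4374))/(-22603) - 20905) = -20449/((-13668 - 5830)*(-1/22603) - 20905) = -20449/(-19498*(-1/22603) - 20905) = -20449/(19498/22603 - 20905) = -20449/(-472496217/22603) = -20449*(-22603/472496217) = 462208747/472496217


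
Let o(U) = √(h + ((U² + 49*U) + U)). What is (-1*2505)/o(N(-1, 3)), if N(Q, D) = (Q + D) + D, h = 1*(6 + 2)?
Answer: -2505*√283/283 ≈ -148.91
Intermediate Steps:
h = 8 (h = 1*8 = 8)
N(Q, D) = Q + 2*D (N(Q, D) = (D + Q) + D = Q + 2*D)
o(U) = √(8 + U² + 50*U) (o(U) = √(8 + ((U² + 49*U) + U)) = √(8 + (U² + 50*U)) = √(8 + U² + 50*U))
(-1*2505)/o(N(-1, 3)) = (-1*2505)/(√(8 + (-1 + 2*3)² + 50*(-1 + 2*3))) = -2505/√(8 + (-1 + 6)² + 50*(-1 + 6)) = -2505/√(8 + 5² + 50*5) = -2505/√(8 + 25 + 250) = -2505*√283/283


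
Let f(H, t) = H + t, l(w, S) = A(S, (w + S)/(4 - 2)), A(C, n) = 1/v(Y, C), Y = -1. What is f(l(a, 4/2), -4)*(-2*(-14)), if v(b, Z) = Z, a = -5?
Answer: -98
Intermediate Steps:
A(C, n) = 1/C
l(w, S) = 1/S
f(l(a, 4/2), -4)*(-2*(-14)) = (1/(4/2) - 4)*(-2*(-14)) = (1/(4*(½)) - 4)*28 = (1/2 - 4)*28 = (½ - 4)*28 = -7/2*28 = -98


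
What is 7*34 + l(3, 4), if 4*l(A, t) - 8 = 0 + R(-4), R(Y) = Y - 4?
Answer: 238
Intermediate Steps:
R(Y) = -4 + Y
l(A, t) = 0 (l(A, t) = 2 + (0 + (-4 - 4))/4 = 2 + (0 - 8)/4 = 2 + (¼)*(-8) = 2 - 2 = 0)
7*34 + l(3, 4) = 7*34 + 0 = 238 + 0 = 238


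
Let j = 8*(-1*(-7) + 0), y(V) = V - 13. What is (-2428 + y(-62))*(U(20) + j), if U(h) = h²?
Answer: -1141368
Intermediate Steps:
y(V) = -13 + V
j = 56 (j = 8*(7 + 0) = 8*7 = 56)
(-2428 + y(-62))*(U(20) + j) = (-2428 + (-13 - 62))*(20² + 56) = (-2428 - 75)*(400 + 56) = -2503*456 = -1141368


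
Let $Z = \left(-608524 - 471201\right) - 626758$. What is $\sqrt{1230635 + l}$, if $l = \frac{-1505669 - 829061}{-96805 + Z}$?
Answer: $\frac{\sqrt{250115105930291355}}{450822} \approx 1109.3$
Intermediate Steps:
$Z = -1706483$ ($Z = -1079725 - 626758 = -1706483$)
$l = \frac{1167365}{901644}$ ($l = \frac{-1505669 - 829061}{-96805 - 1706483} = - \frac{2334730}{-1803288} = \left(-2334730\right) \left(- \frac{1}{1803288}\right) = \frac{1167365}{901644} \approx 1.2947$)
$\sqrt{1230635 + l} = \sqrt{1230635 + \frac{1167365}{901644}} = \sqrt{\frac{1109595831305}{901644}} = \frac{\sqrt{250115105930291355}}{450822}$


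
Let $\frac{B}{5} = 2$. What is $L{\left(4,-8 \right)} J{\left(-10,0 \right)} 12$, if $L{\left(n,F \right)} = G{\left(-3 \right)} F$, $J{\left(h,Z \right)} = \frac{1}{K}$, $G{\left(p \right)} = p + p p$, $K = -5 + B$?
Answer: $- \frac{576}{5} \approx -115.2$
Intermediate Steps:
$B = 10$ ($B = 5 \cdot 2 = 10$)
$K = 5$ ($K = -5 + 10 = 5$)
$G{\left(p \right)} = p + p^{2}$
$J{\left(h,Z \right)} = \frac{1}{5}$
$L{\left(n,F \right)} = 6 F$ ($L{\left(n,F \right)} = - 3 \left(1 - 3\right) F = \left(-3\right) \left(-2\right) F = 6 F$)
$L{\left(4,-8 \right)} J{\left(-10,0 \right)} 12 = 6 \left(-8\right) \frac{1}{5} \cdot 12 = \left(-48\right) \frac{1}{5} \cdot 12 = \left(- \frac{48}{5}\right) 12 = - \frac{576}{5}$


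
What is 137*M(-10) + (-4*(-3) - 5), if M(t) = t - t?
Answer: 7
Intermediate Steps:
M(t) = 0
137*M(-10) + (-4*(-3) - 5) = 137*0 + (-4*(-3) - 5) = 0 + (12 - 5) = 0 + 7 = 7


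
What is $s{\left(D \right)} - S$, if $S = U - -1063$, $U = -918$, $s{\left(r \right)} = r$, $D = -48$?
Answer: $-193$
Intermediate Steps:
$S = 145$ ($S = -918 - -1063 = -918 + 1063 = 145$)
$s{\left(D \right)} - S = -48 - 145 = -193$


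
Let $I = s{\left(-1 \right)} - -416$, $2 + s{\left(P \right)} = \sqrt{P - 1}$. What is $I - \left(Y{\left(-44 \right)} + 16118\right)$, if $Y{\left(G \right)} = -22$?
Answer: $-15682 + i \sqrt{2} \approx -15682.0 + 1.4142 i$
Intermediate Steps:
$s{\left(P \right)} = -2 + \sqrt{-1 + P}$ ($s{\left(P \right)} = -2 + \sqrt{P - 1} = -2 + \sqrt{-1 + P}$)
$I = 414 + i \sqrt{2}$ ($I = \left(-2 + \sqrt{-1 - 1}\right) - -416 = \left(-2 + \sqrt{-2}\right) + 416 = \left(-2 + i \sqrt{2}\right) + 416 = 414 + i \sqrt{2} \approx 414.0 + 1.4142 i$)
$I - \left(Y{\left(-44 \right)} + 16118\right) = \left(414 + i \sqrt{2}\right) - \left(-22 + 16118\right) = \left(414 + i \sqrt{2}\right) - 16096 = -15682 + i \sqrt{2}$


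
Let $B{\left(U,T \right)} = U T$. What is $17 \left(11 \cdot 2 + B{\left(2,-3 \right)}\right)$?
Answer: $272$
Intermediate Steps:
$B{\left(U,T \right)} = T U$
$17 \left(11 \cdot 2 + B{\left(2,-3 \right)}\right) = 17 \left(11 \cdot 2 - 6\right) = 17 \left(22 - 6\right) = 17 \cdot 16 = 272$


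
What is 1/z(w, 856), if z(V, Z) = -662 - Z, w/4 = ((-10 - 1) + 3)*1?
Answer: -1/1518 ≈ -0.00065876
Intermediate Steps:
w = -32 (w = 4*(((-10 - 1) + 3)*1) = 4*((-11 + 3)*1) = 4*(-8*1) = 4*(-8) = -32)
1/z(w, 856) = 1/(-662 - 1*856) = 1/(-662 - 856) = 1/(-1518) = -1/1518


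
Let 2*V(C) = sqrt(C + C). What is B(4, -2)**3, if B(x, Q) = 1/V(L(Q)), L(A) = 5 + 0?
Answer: 2*sqrt(10)/25 ≈ 0.25298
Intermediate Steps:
L(A) = 5
V(C) = sqrt(2)*sqrt(C)/2 (V(C) = sqrt(C + C)/2 = sqrt(2*C)/2 = (sqrt(2)*sqrt(C))/2 = sqrt(2)*sqrt(C)/2)
B(x, Q) = sqrt(10)/5 (B(x, Q) = 1/(sqrt(2)*sqrt(5)/2) = 1/(sqrt(10)/2) = sqrt(10)/5)
B(4, -2)**3 = (sqrt(10)/5)**3 = 2*sqrt(10)/25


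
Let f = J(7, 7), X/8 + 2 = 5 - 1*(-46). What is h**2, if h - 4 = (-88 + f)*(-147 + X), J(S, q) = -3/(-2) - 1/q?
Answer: 1801747809/4 ≈ 4.5044e+8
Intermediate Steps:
X = 392 (X = -16 + 8*(5 - 1*(-46)) = -16 + 8*(5 + 46) = -16 + 8*51 = -16 + 408 = 392)
J(S, q) = 3/2 - 1/q (J(S, q) = -3*(-1/2) - 1/q = 3/2 - 1/q)
f = 19/14 (f = 3/2 - 1/7 = 19/14 ≈ 1.3571)
h = -42447/2 (h = 4 + (-88 + 19/14)*(-147 + 392) = 4 - 1213/14*245 = 4 - 42455/2 = -42447/2 ≈ -21224.)
h**2 = (-42447/2)**2 = 1801747809/4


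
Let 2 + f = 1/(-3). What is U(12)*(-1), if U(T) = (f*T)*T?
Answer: 336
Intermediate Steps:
f = -7/3 (f = -2 + 1/(-3) = -2 - ⅓ = -7/3 ≈ -2.3333)
U(T) = -7*T²/3 (U(T) = (-7*T/3)*T = -7*T²/3)
U(12)*(-1) = -7/3*12²*(-1) = -7/3*144*(-1) = -336*(-1) = 336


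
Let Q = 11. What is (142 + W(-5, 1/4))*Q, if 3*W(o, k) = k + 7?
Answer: 19063/12 ≈ 1588.6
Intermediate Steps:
W(o, k) = 7/3 + k/3 (W(o, k) = (k + 7)/3 = (7 + k)/3 = 7/3 + k/3)
(142 + W(-5, 1/4))*Q = (142 + (7/3 + (⅓)/4))*11 = (142 + (7/3 + (⅓)*(¼)))*11 = (142 + (7/3 + 1/12))*11 = (142 + 29/12)*11 = (1733/12)*11 = 19063/12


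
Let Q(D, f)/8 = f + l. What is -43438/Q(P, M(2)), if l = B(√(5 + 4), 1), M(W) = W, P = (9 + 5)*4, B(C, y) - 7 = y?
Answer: -21719/40 ≈ -542.97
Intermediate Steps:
B(C, y) = 7 + y
P = 56 (P = 14*4 = 56)
l = 8 (l = 7 + 1 = 8)
Q(D, f) = 64 + 8*f (Q(D, f) = 8*(f + 8) = 8*(8 + f) = 64 + 8*f)
-43438/Q(P, M(2)) = -43438/(64 + 8*2) = -43438/(64 + 16) = -43438/80 = -43438*1/80 = -21719/40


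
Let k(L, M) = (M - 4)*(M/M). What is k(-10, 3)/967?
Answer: -1/967 ≈ -0.0010341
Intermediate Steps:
k(L, M) = -4 + M (k(L, M) = (-4 + M)*1 = -4 + M)
k(-10, 3)/967 = (-4 + 3)/967 = -1*1/967 = -1/967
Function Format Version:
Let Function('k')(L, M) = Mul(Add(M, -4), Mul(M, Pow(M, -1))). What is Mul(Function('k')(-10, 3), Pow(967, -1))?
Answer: Rational(-1, 967) ≈ -0.0010341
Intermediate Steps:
Function('k')(L, M) = Add(-4, M) (Function('k')(L, M) = Mul(Add(-4, M), 1) = Add(-4, M))
Mul(Function('k')(-10, 3), Pow(967, -1)) = Mul(Add(-4, 3), Pow(967, -1)) = Mul(-1, Rational(1, 967)) = Rational(-1, 967)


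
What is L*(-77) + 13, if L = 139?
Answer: -10690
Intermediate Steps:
L*(-77) + 13 = 139*(-77) + 13 = -10703 + 13 = -10690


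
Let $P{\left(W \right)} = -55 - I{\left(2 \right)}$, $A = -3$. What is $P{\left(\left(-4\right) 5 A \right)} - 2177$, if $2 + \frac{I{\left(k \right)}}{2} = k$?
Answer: $-2232$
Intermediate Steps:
$I{\left(k \right)} = -4 + 2 k$
$P{\left(W \right)} = -55$ ($P{\left(W \right)} = -55 - \left(-4 + 2 \cdot 2\right) = -55 - \left(-4 + 4\right) = -55 - 0 = -55 + 0 = -55$)
$P{\left(\left(-4\right) 5 A \right)} - 2177 = -55 - 2177 = -2232$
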